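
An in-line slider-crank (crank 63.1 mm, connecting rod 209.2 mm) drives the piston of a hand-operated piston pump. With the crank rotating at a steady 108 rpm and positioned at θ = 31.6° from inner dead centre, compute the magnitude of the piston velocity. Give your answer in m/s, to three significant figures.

0.471

ω = 2π·108/60 = 11.31 rad/s
For an in-line slider-crank, x = r cosθ + √(L² − r² sin²θ), so v = −rω sinθ·[1 + r cosθ/√(L² − r² sin²θ)].
With r = 0.0631 m, L = 0.2092 m, θ = 31.6°: √(L² − r² sin²θ) = 0.20657 m.
v = −0.0631·11.31·0.52399·[1 + 0.0631·0.85173/0.20657] = -0.47123 m/s.
|v| = 0.47123 m/s.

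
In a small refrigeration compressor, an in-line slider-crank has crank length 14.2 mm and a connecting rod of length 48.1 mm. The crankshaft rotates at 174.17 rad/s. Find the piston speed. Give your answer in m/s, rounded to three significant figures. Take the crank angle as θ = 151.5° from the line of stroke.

0.871

ω = 174.2 rad/s
For an in-line slider-crank, x = r cosθ + √(L² − r² sin²θ), so v = −rω sinθ·[1 + r cosθ/√(L² − r² sin²θ)].
With r = 0.0142 m, L = 0.0481 m, θ = 151.5°: √(L² − r² sin²θ) = 0.04762 m.
v = −0.0142·174.2·0.47716·[1 + 0.0142·-0.87882/0.04762] = -0.87086 m/s.
|v| = 0.87086 m/s.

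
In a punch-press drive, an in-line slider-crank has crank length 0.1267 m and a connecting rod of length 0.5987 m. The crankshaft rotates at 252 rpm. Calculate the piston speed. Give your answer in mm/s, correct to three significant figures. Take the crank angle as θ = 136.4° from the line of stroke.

1950

ω = 2π·252/60 = 26.39 rad/s
For an in-line slider-crank, x = r cosθ + √(L² − r² sin²θ), so v = −rω sinθ·[1 + r cosθ/√(L² − r² sin²θ)].
With r = 0.1267 m, L = 0.5987 m, θ = 136.4°: √(L² − r² sin²θ) = 0.59229 m.
v = −0.1267·26.39·0.68962·[1 + 0.1267·-0.72417/0.59229] = -1.9486 m/s.
|v| = 1.9486 m/s = 1948.6 mm/s.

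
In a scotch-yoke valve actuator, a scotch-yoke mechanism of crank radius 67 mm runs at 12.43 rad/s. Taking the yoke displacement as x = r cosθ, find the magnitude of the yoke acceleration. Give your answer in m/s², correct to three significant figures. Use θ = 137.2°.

7.60

ω = 12.43 rad/s
x = r cosθ ⇒ ẍ = −rω² cosθ (ω constant).
|a| = rω²|cosθ| = 0.067·(12.43)²·|cos 137.2°| = 7.5954 m/s².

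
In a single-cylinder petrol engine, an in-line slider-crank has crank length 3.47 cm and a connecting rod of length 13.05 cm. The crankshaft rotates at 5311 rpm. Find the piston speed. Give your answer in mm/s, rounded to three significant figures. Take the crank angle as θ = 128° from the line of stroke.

12700

ω = 2π·5311/60 = 556.2 rad/s
For an in-line slider-crank, x = r cosθ + √(L² − r² sin²θ), so v = −rω sinθ·[1 + r cosθ/√(L² − r² sin²θ)].
With r = 0.0347 m, L = 0.1305 m, θ = 128°: √(L² − r² sin²θ) = 0.1276 m.
v = −0.0347·556.2·0.78801·[1 + 0.0347·-0.61566/0.1276] = -12.662 m/s.
|v| = 12.662 m/s = 12662 mm/s.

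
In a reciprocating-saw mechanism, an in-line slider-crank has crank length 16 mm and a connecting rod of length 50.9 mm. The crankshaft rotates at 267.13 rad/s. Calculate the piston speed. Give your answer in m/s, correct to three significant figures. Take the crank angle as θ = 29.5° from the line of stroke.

2.69

ω = 267.1 rad/s
For an in-line slider-crank, x = r cosθ + √(L² − r² sin²θ), so v = −rω sinθ·[1 + r cosθ/√(L² − r² sin²θ)].
With r = 0.016 m, L = 0.0509 m, θ = 29.5°: √(L² − r² sin²θ) = 0.050287 m.
v = −0.016·267.1·0.49242·[1 + 0.016·0.87036/0.050287] = -2.6875 m/s.
|v| = 2.6875 m/s.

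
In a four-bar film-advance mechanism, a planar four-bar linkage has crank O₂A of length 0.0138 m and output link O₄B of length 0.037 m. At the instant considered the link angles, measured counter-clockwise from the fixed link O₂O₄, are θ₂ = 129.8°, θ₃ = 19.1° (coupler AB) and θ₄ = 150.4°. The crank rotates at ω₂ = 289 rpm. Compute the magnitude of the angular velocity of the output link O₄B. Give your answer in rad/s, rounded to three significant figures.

14.1

ω₂ = 30.26 rad/s (from 289 rpm).
Differentiating the loop-closure r₂e^{iθ₂}+r₃e^{iθ₃}=r₁+r₄e^{iθ₄} gives r₂ω₂e^{iθ₂}+r₃ω₃e^{iθ₃}=r₄ω₄e^{iθ₄}.
Eliminating the other unknown: ω₄ = r₂ω₂ sin(θ₂−θ₃) / [r₄ sin(θ₄−θ₃)].
Numerator sine = +0.93544; denominator sine = +0.75126.
Result = 0.0138·30.26·(+0.93544) / (0.037·(+0.75126)) = +14.055 rad/s; magnitude 14.055 rad/s.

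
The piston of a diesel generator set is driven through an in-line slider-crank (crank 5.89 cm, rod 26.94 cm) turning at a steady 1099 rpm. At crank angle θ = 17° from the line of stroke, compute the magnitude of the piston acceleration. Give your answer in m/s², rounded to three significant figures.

ω = 2π·1099/60 = 115.1 rad/s
x(θ) = r cosθ + √(L² − r² sin²θ); with ω constant, a = ω²·d²x/dθ².
d²x/dθ² = −r cosθ − r²(cos2θ)/√u − r⁴ sin²2θ/(4u^{3/2}),  u = L² − r² sin²θ = 0.0722798 m².
Substituting r = 0.0589 m, L = 0.2694 m, θ = 17°: d²x/dθ² = -0.067073 m.
a = ω²·d²x/dθ² = (115.1)²·(-0.067073) = -888.38 m/s²;  |a| = 888.38 m/s².

888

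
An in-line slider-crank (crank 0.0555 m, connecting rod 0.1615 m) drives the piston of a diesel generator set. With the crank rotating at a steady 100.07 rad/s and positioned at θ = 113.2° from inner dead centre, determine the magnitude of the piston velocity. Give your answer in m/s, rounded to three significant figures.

ω = 100.1 rad/s
For an in-line slider-crank, x = r cosθ + √(L² − r² sin²θ), so v = −rω sinθ·[1 + r cosθ/√(L² − r² sin²θ)].
With r = 0.0555 m, L = 0.1615 m, θ = 113.2°: √(L² − r² sin²θ) = 0.15323 m.
v = −0.0555·100.1·0.91914·[1 + 0.0555·-0.39394/0.15323] = -4.3764 m/s.
|v| = 4.3764 m/s.

4.38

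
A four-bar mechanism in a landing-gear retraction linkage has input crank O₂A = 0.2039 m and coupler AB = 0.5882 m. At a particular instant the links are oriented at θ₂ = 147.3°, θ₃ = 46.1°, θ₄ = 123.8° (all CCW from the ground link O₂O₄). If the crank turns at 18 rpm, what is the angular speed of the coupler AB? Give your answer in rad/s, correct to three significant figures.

0.267

ω₂ = 1.885 rad/s (from 18 rpm).
Differentiating the loop-closure r₂e^{iθ₂}+r₃e^{iθ₃}=r₁+r₄e^{iθ₄} gives r₂ω₂e^{iθ₂}+r₃ω₃e^{iθ₃}=r₄ω₄e^{iθ₄}.
Eliminating the other unknown: ω₃ = r₂ω₂ sin(θ₄−θ₂) / [r₃ sin(θ₃−θ₄)].
Numerator sine = -0.39875; denominator sine = -0.97705.
Result = 0.2039·1.885·(-0.39875) / (0.5882·(-0.97705)) = +0.26667 rad/s; magnitude 0.26667 rad/s.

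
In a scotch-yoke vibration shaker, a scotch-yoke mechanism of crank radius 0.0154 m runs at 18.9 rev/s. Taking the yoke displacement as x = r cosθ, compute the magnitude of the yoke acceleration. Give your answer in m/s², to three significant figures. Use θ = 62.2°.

101

ω = 118.8 rad/s (from 18.9 rev/s).
x = r cosθ ⇒ ẍ = −rω² cosθ (ω constant).
|a| = rω²|cosθ| = 0.0154·(118.8)²·|cos 62.2°| = 101.29 m/s².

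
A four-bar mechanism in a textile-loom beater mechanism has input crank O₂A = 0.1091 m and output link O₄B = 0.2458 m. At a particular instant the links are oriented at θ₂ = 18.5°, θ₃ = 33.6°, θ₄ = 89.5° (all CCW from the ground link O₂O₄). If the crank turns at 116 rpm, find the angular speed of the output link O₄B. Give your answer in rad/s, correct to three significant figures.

1.70

ω₂ = 12.15 rad/s (from 116 rpm).
Differentiating the loop-closure r₂e^{iθ₂}+r₃e^{iθ₃}=r₁+r₄e^{iθ₄} gives r₂ω₂e^{iθ₂}+r₃ω₃e^{iθ₃}=r₄ω₄e^{iθ₄}.
Eliminating the other unknown: ω₄ = r₂ω₂ sin(θ₂−θ₃) / [r₄ sin(θ₄−θ₃)].
Numerator sine = -0.26050; denominator sine = +0.82806.
Result = 0.1091·12.15·(-0.26050) / (0.2458·(+0.82806)) = -1.6962 rad/s; magnitude 1.6962 rad/s.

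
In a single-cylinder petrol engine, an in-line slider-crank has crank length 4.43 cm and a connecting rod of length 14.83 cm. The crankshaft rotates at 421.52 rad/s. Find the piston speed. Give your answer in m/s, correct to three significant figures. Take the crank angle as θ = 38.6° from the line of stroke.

14.4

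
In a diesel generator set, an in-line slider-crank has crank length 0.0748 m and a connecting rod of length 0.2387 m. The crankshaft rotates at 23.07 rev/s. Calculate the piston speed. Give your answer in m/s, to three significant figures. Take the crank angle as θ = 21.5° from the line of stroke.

5.14

ω = 2π·23.1 = 145 rad/s
For an in-line slider-crank, x = r cosθ + √(L² − r² sin²θ), so v = −rω sinθ·[1 + r cosθ/√(L² − r² sin²θ)].
With r = 0.0748 m, L = 0.2387 m, θ = 21.5°: √(L² − r² sin²θ) = 0.23712 m.
v = −0.0748·145·0.36650·[1 + 0.0748·0.93042/0.23712] = -5.1401 m/s.
|v| = 5.1401 m/s.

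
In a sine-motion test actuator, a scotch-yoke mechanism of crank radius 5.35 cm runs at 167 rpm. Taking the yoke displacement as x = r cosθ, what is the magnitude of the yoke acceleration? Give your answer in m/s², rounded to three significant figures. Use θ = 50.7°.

10.4

ω = 17.49 rad/s (from 167 rpm).
x = r cosθ ⇒ ẍ = −rω² cosθ (ω constant).
|a| = rω²|cosθ| = 0.0535·(17.49)²·|cos 50.7°| = 10.364 m/s².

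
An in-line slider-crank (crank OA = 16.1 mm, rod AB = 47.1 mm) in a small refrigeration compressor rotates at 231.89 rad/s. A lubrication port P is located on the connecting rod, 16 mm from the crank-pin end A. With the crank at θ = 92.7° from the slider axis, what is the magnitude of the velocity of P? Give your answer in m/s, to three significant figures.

3.71

ω = 231.9 rad/s.  Crank-pin speed |V_A| = rω = 3.7334 m/s, perpendicular to OA.
Rod angle: sinφ = −(r/L) sinθ ⇒ φ = -19.965°; ω_rod = −rω cosθ/√(L²−r²sin²θ) = +3.9727 rad/s.
V_P = V_A + ω_rod × AP, with AP = 0.016 m along the rod.
Components: V_Px = −rω sinθ − a·ω_rod·sinφ = -3.7076 m/s;  V_Py = rω cosθ + a·ω_rod·cosφ = -0.11613 m/s.
|V_P| = √(V_Px² + V_Py²) = 3.7094 m/s.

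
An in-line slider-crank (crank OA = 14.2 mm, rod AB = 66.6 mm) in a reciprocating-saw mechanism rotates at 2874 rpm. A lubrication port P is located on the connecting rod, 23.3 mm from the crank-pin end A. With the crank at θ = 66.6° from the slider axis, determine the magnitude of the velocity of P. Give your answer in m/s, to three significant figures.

4.19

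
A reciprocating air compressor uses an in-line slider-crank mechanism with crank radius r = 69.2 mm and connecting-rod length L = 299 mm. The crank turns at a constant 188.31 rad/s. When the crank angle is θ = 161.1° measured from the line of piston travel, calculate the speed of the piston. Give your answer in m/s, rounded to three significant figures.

3.29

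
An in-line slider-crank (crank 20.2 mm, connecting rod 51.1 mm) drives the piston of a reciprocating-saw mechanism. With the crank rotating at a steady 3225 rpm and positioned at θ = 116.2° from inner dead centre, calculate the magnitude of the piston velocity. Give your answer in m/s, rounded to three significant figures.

ω = 2π·3225/60 = 337.7 rad/s
For an in-line slider-crank, x = r cosθ + √(L² − r² sin²θ), so v = −rω sinθ·[1 + r cosθ/√(L² − r² sin²θ)].
With r = 0.0202 m, L = 0.0511 m, θ = 116.2°: √(L² − r² sin²θ) = 0.047778 m.
v = −0.0202·337.7·0.89726·[1 + 0.0202·-0.44151/0.047778] = -4.9785 m/s.
|v| = 4.9785 m/s.

4.98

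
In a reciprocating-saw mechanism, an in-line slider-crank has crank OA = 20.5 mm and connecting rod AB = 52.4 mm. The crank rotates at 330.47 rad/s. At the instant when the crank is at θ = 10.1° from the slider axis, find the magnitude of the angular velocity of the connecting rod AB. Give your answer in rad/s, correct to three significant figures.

ω = 330.5 rad/s
The rod makes angle φ with the slider axis where L sinφ = r sinθ; differentiating, L cosφ·φ̇ = r ω cosθ.
L cosφ = √(L² − r² sin²θ) = 0.052277 m.
|ω_rod| = r ω |cosθ| / √(L² − r² sin²θ) = 0.0205·330.5·0.98450/0.052277 = 127.58 rad/s.

128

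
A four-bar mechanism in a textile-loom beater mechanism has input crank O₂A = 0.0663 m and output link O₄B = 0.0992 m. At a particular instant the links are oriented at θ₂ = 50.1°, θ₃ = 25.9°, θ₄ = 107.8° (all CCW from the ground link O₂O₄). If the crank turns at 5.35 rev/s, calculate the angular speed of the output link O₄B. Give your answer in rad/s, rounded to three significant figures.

9.30

ω₂ = 33.62 rad/s (from 5.35 rev/s).
Differentiating the loop-closure r₂e^{iθ₂}+r₃e^{iθ₃}=r₁+r₄e^{iθ₄} gives r₂ω₂e^{iθ₂}+r₃ω₃e^{iθ₃}=r₄ω₄e^{iθ₄}.
Eliminating the other unknown: ω₄ = r₂ω₂ sin(θ₂−θ₃) / [r₄ sin(θ₄−θ₃)].
Numerator sine = +0.40992; denominator sine = +0.99002.
Result = 0.0663·33.62·(+0.40992) / (0.0992·(+0.99002)) = +9.3023 rad/s; magnitude 9.3023 rad/s.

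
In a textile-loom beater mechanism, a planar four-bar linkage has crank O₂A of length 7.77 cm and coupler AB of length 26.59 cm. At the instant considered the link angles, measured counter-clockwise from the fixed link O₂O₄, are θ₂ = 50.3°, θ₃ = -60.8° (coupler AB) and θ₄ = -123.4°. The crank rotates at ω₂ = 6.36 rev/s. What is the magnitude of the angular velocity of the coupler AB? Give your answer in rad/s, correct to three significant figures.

1.44

ω₂ = 39.96 rad/s (from 6.36 rev/s).
Differentiating the loop-closure r₂e^{iθ₂}+r₃e^{iθ₃}=r₁+r₄e^{iθ₄} gives r₂ω₂e^{iθ₂}+r₃ω₃e^{iθ₃}=r₄ω₄e^{iθ₄}.
Eliminating the other unknown: ω₃ = r₂ω₂ sin(θ₄−θ₂) / [r₃ sin(θ₃−θ₄)].
Numerator sine = -0.10973; denominator sine = +0.88782.
Result = 0.0777·39.96·(-0.10973) / (0.2659·(+0.88782)) = -1.4433 rad/s; magnitude 1.4433 rad/s.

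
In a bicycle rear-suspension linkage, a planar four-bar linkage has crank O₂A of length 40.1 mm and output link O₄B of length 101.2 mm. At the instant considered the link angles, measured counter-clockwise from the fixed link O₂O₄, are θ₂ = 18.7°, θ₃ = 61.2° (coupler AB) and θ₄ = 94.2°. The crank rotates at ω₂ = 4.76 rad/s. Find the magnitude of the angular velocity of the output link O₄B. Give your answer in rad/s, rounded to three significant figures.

ω₂ = 4.76 rad/s
Differentiating the loop-closure r₂e^{iθ₂}+r₃e^{iθ₃}=r₁+r₄e^{iθ₄} gives r₂ω₂e^{iθ₂}+r₃ω₃e^{iθ₃}=r₄ω₄e^{iθ₄}.
Eliminating the other unknown: ω₄ = r₂ω₂ sin(θ₂−θ₃) / [r₄ sin(θ₄−θ₃)].
Numerator sine = -0.67559; denominator sine = +0.54464.
Result = 0.0401·4.76·(-0.67559) / (0.1012·(+0.54464)) = -2.3396 rad/s; magnitude 2.3396 rad/s.

2.34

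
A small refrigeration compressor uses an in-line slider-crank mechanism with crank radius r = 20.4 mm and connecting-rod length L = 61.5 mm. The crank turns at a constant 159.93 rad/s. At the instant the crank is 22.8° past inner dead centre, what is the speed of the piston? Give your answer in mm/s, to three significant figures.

ω = 159.9 rad/s
For an in-line slider-crank, x = r cosθ + √(L² − r² sin²θ), so v = −rω sinθ·[1 + r cosθ/√(L² − r² sin²θ)].
With r = 0.0204 m, L = 0.0615 m, θ = 22.8°: √(L² − r² sin²θ) = 0.06099 m.
v = −0.0204·159.9·0.38752·[1 + 0.0204·0.92186/0.06099] = -1.6541 m/s.
|v| = 1.6541 m/s = 1654.1 mm/s.

1650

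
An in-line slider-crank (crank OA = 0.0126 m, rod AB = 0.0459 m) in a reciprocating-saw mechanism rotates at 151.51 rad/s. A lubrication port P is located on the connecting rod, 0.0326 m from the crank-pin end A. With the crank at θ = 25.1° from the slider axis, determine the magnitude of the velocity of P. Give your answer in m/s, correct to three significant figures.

ω = 151.5 rad/s.  Crank-pin speed |V_A| = rω = 1.909 m/s, perpendicular to OA.
Rod angle: sinφ = −(r/L) sinθ ⇒ φ = -6.687°; ω_rod = −rω cosθ/√(L²−r²sin²θ) = -37.921 rad/s.
V_P = V_A + ω_rod × AP, with AP = 0.0326 m along the rod.
Components: V_Px = −rω sinθ − a·ω_rod·sinφ = -0.95376 m/s;  V_Py = rω cosθ + a·ω_rod·cosφ = +0.50092 m/s.
|V_P| = √(V_Px² + V_Py²) = 1.0773 m/s.

1.08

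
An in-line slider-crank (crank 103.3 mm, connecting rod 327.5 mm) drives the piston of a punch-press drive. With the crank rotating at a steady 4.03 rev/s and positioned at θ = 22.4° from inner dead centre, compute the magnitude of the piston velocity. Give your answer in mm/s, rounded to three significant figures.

1290

ω = 2π·4.03 = 25.32 rad/s
For an in-line slider-crank, x = r cosθ + √(L² − r² sin²θ), so v = −rω sinθ·[1 + r cosθ/√(L² − r² sin²θ)].
With r = 0.1033 m, L = 0.3275 m, θ = 22.4°: √(L² − r² sin²θ) = 0.32513 m.
v = −0.1033·25.32·0.38107·[1 + 0.1033·0.92455/0.32513] = -1.2896 m/s.
|v| = 1.2896 m/s = 1289.6 mm/s.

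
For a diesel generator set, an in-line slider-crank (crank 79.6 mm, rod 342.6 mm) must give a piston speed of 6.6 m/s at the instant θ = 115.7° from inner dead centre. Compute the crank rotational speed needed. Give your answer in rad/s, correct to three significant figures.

103

For an in-line slider-crank, |v_piston| = rω|sinθ|·[1 + r cosθ/√(L² − r² sin²θ)].
With r = 0.0796 m, L = 0.3426 m, θ = 115.7°: the bracketed kinematic factor |dx/dθ| = 0.064335 m.
ω = v/|dx/dθ| = 6.6/0.064335 = 102.59 rad/s.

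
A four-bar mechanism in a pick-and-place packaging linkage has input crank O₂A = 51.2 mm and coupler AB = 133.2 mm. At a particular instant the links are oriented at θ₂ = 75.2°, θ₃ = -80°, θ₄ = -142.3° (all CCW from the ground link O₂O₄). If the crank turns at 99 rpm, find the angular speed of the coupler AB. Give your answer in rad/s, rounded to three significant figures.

ω₂ = 10.37 rad/s (from 99 rpm).
Differentiating the loop-closure r₂e^{iθ₂}+r₃e^{iθ₃}=r₁+r₄e^{iθ₄} gives r₂ω₂e^{iθ₂}+r₃ω₃e^{iθ₃}=r₄ω₄e^{iθ₄}.
Eliminating the other unknown: ω₃ = r₂ω₂ sin(θ₄−θ₂) / [r₃ sin(θ₃−θ₄)].
Numerator sine = +0.60876; denominator sine = +0.88539.
Result = 0.0512·10.37·(+0.60876) / (0.1332·(+0.88539)) = +2.7399 rad/s; magnitude 2.7399 rad/s.

2.74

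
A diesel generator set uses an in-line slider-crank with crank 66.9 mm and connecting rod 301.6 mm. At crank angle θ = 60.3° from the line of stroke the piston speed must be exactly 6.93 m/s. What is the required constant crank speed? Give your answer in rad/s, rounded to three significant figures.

107

For an in-line slider-crank, |v_piston| = rω|sinθ|·[1 + r cosθ/√(L² − r² sin²θ)].
With r = 0.0669 m, L = 0.3016 m, θ = 60.3°: the bracketed kinematic factor |dx/dθ| = 0.06462 m.
ω = v/|dx/dθ| = 6.93/0.06462 = 107.24 rad/s.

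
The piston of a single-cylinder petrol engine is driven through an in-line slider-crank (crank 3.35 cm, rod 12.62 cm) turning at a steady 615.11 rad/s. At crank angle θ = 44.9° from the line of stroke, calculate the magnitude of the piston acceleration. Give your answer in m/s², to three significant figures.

9050

ω = 615.1 rad/s
x(θ) = r cosθ + √(L² − r² sin²θ); with ω constant, a = ω²·d²x/dθ².
d²x/dθ² = −r cosθ − r²(cos2θ)/√u − r⁴ sin²2θ/(4u^{3/2}),  u = L² − r² sin²θ = 0.0153673 m².
Substituting r = 0.0335 m, L = 0.1262 m, θ = 44.9°: d²x/dθ² = -0.023926 m.
a = ω²·d²x/dθ² = (615.1)²·(-0.023926) = -9052.7 m/s²;  |a| = 9052.7 m/s².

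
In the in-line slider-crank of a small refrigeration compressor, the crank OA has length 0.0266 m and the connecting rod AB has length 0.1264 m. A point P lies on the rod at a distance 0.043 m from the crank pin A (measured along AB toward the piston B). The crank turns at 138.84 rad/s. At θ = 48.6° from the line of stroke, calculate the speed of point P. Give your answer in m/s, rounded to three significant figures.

3.32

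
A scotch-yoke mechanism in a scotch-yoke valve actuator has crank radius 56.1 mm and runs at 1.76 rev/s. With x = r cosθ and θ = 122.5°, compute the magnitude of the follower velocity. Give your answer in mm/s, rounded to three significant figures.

523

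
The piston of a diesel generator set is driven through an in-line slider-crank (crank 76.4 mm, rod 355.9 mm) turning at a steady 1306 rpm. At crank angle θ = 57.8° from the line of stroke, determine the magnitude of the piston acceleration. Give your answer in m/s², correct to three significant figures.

630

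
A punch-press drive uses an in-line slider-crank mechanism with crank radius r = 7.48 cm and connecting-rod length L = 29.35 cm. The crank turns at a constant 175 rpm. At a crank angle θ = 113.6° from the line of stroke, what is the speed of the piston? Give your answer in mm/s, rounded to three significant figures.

ω = 2π·175/60 = 18.33 rad/s
For an in-line slider-crank, x = r cosθ + √(L² − r² sin²θ), so v = −rω sinθ·[1 + r cosθ/√(L² − r² sin²θ)].
With r = 0.0748 m, L = 0.2935 m, θ = 113.6°: √(L² − r² sin²θ) = 0.28538 m.
v = −0.0748·18.33·0.91636·[1 + 0.0748·-0.40035/0.28538] = -1.1243 m/s.
|v| = 1.1243 m/s = 1124.3 mm/s.

1120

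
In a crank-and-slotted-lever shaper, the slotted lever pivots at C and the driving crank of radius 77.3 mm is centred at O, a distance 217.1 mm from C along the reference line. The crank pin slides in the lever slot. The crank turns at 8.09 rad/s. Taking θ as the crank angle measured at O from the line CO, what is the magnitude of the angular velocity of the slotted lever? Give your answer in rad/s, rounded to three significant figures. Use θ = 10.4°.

2.11

ω = 8.09 rad/s
Crank pin A relative to C: A = (d + r cosθ, r sinθ); lever angle φ = atan2(r sinθ, d + r cosθ).
Differentiating tanφ: φ̇ = rω(d cosθ + r)/(d² + r² + 2dr cosθ).
d² + r² + 2dr cosθ = |CA|² = 0.08612 m²;  d cosθ + r = +0.29083 m.
|ω_lever| = |0.0773·8.09·+0.29083| / 0.08612 = 2.1119 rad/s.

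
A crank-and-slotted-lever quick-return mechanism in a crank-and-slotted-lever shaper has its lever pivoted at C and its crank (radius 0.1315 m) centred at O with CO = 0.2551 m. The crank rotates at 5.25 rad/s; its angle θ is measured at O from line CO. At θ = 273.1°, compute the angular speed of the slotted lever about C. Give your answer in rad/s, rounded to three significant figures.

1.17

ω = 5.25 rad/s
Crank pin A relative to C: A = (d + r cosθ, r sinθ); lever angle φ = atan2(r sinθ, d + r cosθ).
Differentiating tanφ: φ̇ = rω(d cosθ + r)/(d² + r² + 2dr cosθ).
d² + r² + 2dr cosθ = |CA|² = 0.0859965 m²;  d cosθ + r = +0.1453 m.
|ω_lever| = |0.1315·5.25·+0.1453| / 0.0859965 = 1.1664 rad/s.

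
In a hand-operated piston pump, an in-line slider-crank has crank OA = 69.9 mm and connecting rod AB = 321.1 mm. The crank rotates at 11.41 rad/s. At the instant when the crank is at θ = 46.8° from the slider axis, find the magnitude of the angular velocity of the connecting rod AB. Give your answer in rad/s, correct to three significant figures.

1.72

ω = 11.41 rad/s
The rod makes angle φ with the slider axis where L sinφ = r sinθ; differentiating, L cosφ·φ̇ = r ω cosθ.
L cosφ = √(L² − r² sin²θ) = 0.31703 m.
|ω_rod| = r ω |cosθ| / √(L² − r² sin²θ) = 0.0699·11.41·0.68455/0.31703 = 1.7221 rad/s.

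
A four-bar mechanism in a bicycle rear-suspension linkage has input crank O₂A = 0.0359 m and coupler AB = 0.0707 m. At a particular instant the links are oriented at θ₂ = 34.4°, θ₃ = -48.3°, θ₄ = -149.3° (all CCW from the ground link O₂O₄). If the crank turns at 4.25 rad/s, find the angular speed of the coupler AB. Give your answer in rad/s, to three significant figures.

0.142

ω₂ = 4.25 rad/s
Differentiating the loop-closure r₂e^{iθ₂}+r₃e^{iθ₃}=r₁+r₄e^{iθ₄} gives r₂ω₂e^{iθ₂}+r₃ω₃e^{iθ₃}=r₄ω₄e^{iθ₄}.
Eliminating the other unknown: ω₃ = r₂ω₂ sin(θ₄−θ₂) / [r₃ sin(θ₃−θ₄)].
Numerator sine = +0.06453; denominator sine = +0.98163.
Result = 0.0359·4.25·(+0.06453) / (0.0707·(+0.98163)) = +0.14187 rad/s; magnitude 0.14187 rad/s.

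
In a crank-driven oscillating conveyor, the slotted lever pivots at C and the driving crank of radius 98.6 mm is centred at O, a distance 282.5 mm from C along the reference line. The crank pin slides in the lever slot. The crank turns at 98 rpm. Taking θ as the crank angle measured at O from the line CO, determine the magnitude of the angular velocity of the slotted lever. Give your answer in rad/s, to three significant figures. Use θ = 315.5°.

2.35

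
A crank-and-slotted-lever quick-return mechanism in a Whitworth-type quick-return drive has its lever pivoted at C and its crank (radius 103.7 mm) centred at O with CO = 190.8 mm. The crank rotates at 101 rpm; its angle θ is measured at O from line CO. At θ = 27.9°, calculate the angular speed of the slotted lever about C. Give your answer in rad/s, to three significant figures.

3.64

ω = 10.58 rad/s (from 101 rpm).
Crank pin A relative to C: A = (d + r cosθ, r sinθ); lever angle φ = atan2(r sinθ, d + r cosθ).
Differentiating tanφ: φ̇ = rω(d cosθ + r)/(d² + r² + 2dr cosθ).
d² + r² + 2dr cosθ = |CA|² = 0.0821306 m²;  d cosθ + r = +0.27232 m.
|ω_lever| = |0.1037·10.58·+0.27232| / 0.0821306 = 3.6367 rad/s.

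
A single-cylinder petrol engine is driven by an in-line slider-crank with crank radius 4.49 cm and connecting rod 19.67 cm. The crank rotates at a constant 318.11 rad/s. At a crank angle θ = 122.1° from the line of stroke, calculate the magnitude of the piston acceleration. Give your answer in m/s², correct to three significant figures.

2860

ω = 318.1 rad/s
x(θ) = r cosθ + √(L² − r² sin²θ); with ω constant, a = ω²·d²x/dθ².
d²x/dθ² = −r cosθ − r²(cos2θ)/√u − r⁴ sin²2θ/(4u^{3/2}),  u = L² − r² sin²θ = 0.0372442 m².
Substituting r = 0.0449 m, L = 0.1967 m, θ = 122.1°: d²x/dθ² = +0.028292 m.
a = ω²·d²x/dθ² = (318.1)²·(+0.028292) = +2863 m/s²;  |a| = 2863 m/s².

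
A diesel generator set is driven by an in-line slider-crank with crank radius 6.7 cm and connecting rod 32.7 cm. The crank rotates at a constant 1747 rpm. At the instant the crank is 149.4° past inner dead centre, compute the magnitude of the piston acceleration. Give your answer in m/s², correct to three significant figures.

1700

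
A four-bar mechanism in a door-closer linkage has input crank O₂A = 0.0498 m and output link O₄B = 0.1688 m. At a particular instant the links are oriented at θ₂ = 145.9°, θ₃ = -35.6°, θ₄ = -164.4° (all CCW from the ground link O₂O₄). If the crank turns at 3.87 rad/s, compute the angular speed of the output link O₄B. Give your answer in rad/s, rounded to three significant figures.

ω₂ = 3.87 rad/s
Differentiating the loop-closure r₂e^{iθ₂}+r₃e^{iθ₃}=r₁+r₄e^{iθ₄} gives r₂ω₂e^{iθ₂}+r₃ω₃e^{iθ₃}=r₄ω₄e^{iθ₄}.
Eliminating the other unknown: ω₄ = r₂ω₂ sin(θ₂−θ₃) / [r₄ sin(θ₄−θ₃)].
Numerator sine = -0.02618; denominator sine = -0.77934.
Result = 0.0498·3.87·(-0.02618) / (0.1688·(-0.77934)) = +0.03835 rad/s; magnitude 0.03835 rad/s.

0.0383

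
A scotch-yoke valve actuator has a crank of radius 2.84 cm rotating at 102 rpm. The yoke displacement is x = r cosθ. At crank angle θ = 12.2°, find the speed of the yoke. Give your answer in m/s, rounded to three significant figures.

0.0641

ω = 10.68 rad/s (from 102 rpm).
x = r cosθ ⇒ ẋ = −rω sinθ.
|v| = rω|sinθ| = 0.0284·10.68·|sin 12.2°| = 0.064106 m/s.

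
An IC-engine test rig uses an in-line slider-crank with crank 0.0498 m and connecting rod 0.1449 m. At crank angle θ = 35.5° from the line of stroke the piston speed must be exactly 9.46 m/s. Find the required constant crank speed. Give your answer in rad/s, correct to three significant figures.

254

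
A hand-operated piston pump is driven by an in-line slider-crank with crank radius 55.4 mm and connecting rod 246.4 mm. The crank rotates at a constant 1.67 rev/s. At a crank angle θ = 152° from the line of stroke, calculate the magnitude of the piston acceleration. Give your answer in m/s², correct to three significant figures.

4.60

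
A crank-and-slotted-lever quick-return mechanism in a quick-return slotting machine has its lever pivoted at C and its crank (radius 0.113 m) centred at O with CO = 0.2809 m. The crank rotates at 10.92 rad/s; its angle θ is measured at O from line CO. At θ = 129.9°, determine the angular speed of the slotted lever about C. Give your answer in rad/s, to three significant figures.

1.63

ω = 10.92 rad/s
Crank pin A relative to C: A = (d + r cosθ, r sinθ); lever angle φ = atan2(r sinθ, d + r cosθ).
Differentiating tanφ: φ̇ = rω(d cosθ + r)/(d² + r² + 2dr cosθ).
d² + r² + 2dr cosθ = |CA|² = 0.0509524 m²;  d cosθ + r = -0.067183 m.
|ω_lever| = |0.113·10.92·-0.067183| / 0.0509524 = 1.627 rad/s.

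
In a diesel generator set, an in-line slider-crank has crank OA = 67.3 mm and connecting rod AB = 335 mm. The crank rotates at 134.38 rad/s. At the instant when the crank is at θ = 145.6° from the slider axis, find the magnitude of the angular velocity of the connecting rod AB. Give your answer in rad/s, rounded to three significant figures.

ω = 134.4 rad/s
The rod makes angle φ with the slider axis where L sinφ = r sinθ; differentiating, L cosφ·φ̇ = r ω cosθ.
L cosφ = √(L² − r² sin²θ) = 0.33284 m.
|ω_rod| = r ω |cosθ| / √(L² − r² sin²θ) = 0.0673·134.4·0.82511/0.33284 = 22.42 rad/s.

22.4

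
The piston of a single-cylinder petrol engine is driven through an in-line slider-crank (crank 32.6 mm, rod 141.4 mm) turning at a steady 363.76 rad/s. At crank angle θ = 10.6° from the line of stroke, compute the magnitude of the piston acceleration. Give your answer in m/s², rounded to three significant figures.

5170

ω = 363.8 rad/s
x(θ) = r cosθ + √(L² − r² sin²θ); with ω constant, a = ω²·d²x/dθ².
d²x/dθ² = −r cosθ − r²(cos2θ)/√u − r⁴ sin²2θ/(4u^{3/2}),  u = L² − r² sin²θ = 0.019958 m².
Substituting r = 0.0326 m, L = 0.1414 m, θ = 10.6°: d²x/dθ² = -0.03907 m.
a = ω²·d²x/dθ² = (363.8)²·(-0.03907) = -5169.9 m/s²;  |a| = 5169.9 m/s².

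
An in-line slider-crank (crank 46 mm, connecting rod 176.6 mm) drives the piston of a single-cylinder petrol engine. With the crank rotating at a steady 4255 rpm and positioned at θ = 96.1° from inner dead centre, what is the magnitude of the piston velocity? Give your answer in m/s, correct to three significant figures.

19.8

ω = 2π·4255/60 = 445.6 rad/s
For an in-line slider-crank, x = r cosθ + √(L² − r² sin²θ), so v = −rω sinθ·[1 + r cosθ/√(L² − r² sin²θ)].
With r = 0.046 m, L = 0.1766 m, θ = 96.1°: √(L² − r² sin²θ) = 0.17057 m.
v = −0.046·445.6·0.99434·[1 + 0.046·-0.10626/0.17057] = -19.797 m/s.
|v| = 19.797 m/s.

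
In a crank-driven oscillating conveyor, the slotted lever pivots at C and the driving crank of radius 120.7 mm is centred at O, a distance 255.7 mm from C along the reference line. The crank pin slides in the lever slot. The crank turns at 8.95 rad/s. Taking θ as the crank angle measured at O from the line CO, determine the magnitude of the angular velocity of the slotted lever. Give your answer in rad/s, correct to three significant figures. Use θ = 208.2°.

4.42

ω = 8.95 rad/s
Crank pin A relative to C: A = (d + r cosθ, r sinθ); lever angle φ = atan2(r sinθ, d + r cosθ).
Differentiating tanφ: φ̇ = rω(d cosθ + r)/(d² + r² + 2dr cosθ).
d² + r² + 2dr cosθ = |CA|² = 0.0255517 m²;  d cosθ + r = -0.10465 m.
|ω_lever| = |0.1207·8.95·-0.10465| / 0.0255517 = 4.4243 rad/s.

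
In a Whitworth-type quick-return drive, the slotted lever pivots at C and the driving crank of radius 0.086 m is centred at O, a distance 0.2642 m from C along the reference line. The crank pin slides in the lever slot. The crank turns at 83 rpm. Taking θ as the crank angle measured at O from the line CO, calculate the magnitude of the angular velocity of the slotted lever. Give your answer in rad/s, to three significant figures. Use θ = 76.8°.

ω = 8.692 rad/s (from 83 rpm).
Crank pin A relative to C: A = (d + r cosθ, r sinθ); lever angle φ = atan2(r sinθ, d + r cosθ).
Differentiating tanφ: φ̇ = rω(d cosθ + r)/(d² + r² + 2dr cosθ).
d² + r² + 2dr cosθ = |CA|² = 0.0875745 m²;  d cosθ + r = +0.14633 m.
|ω_lever| = |0.086·8.692·+0.14633| / 0.0875745 = 1.249 rad/s.

1.25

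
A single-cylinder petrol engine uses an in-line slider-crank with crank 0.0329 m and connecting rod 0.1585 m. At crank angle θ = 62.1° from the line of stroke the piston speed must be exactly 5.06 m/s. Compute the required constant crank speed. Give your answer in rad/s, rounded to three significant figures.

For an in-line slider-crank, |v_piston| = rω|sinθ|·[1 + r cosθ/√(L² − r² sin²θ)].
With r = 0.0329 m, L = 0.1585 m, θ = 62.1°: the bracketed kinematic factor |dx/dθ| = 0.031949 m.
ω = v/|dx/dθ| = 5.06/0.031949 = 158.38 rad/s.

158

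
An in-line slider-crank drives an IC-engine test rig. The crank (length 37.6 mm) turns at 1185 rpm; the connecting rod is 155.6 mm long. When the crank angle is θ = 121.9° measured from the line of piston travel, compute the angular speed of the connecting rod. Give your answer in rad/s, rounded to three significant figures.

ω = 124.1 rad/s (converted from 1185 rpm).
The rod makes angle φ with the slider axis where L sinφ = r sinθ; differentiating, L cosφ·φ̇ = r ω cosθ.
L cosφ = √(L² − r² sin²θ) = 0.15229 m.
|ω_rod| = r ω |cosθ| / √(L² − r² sin²θ) = 0.0376·124.1·0.52844/0.15229 = 16.19 rad/s.

16.2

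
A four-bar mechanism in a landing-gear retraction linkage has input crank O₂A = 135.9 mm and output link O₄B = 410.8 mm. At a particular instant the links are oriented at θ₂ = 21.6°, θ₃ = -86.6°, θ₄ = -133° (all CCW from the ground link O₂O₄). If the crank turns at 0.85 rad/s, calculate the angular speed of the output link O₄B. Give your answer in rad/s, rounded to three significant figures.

0.369

ω₂ = 0.85 rad/s
Differentiating the loop-closure r₂e^{iθ₂}+r₃e^{iθ₃}=r₁+r₄e^{iθ₄} gives r₂ω₂e^{iθ₂}+r₃ω₃e^{iθ₃}=r₄ω₄e^{iθ₄}.
Eliminating the other unknown: ω₄ = r₂ω₂ sin(θ₂−θ₃) / [r₄ sin(θ₄−θ₃)].
Numerator sine = +0.94997; denominator sine = -0.72417.
Result = 0.1359·0.85·(+0.94997) / (0.4108·(-0.72417)) = -0.36887 rad/s; magnitude 0.36887 rad/s.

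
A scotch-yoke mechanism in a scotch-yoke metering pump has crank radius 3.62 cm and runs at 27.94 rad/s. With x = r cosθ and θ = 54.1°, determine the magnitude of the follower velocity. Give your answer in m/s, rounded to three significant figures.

0.819

ω = 27.94 rad/s
x = r cosθ ⇒ ẋ = −rω sinθ.
|v| = rω|sinθ| = 0.0362·27.94·|sin 54.1°| = 0.8193 m/s.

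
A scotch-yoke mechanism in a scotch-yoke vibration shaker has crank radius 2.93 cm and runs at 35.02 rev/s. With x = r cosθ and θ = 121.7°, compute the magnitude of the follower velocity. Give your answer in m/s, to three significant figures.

ω = 220 rad/s (from 35.02 rev/s).
x = r cosθ ⇒ ẋ = −rω sinθ.
|v| = rω|sinθ| = 0.0293·220·|sin 121.7°| = 5.4853 m/s.

5.49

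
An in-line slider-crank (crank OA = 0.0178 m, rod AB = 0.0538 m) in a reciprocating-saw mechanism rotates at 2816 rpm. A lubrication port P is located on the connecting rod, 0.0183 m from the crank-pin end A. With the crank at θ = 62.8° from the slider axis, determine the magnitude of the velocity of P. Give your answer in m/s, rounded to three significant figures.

ω = 294.9 rad/s.  Crank-pin speed |V_A| = rω = 5.2491 m/s, perpendicular to OA.
Rod angle: sinφ = −(r/L) sinθ ⇒ φ = -17.114°; ω_rod = −rω cosθ/√(L²−r²sin²θ) = -46.663 rad/s.
V_P = V_A + ω_rod × AP, with AP = 0.0183 m along the rod.
Components: V_Px = −rω sinθ − a·ω_rod·sinφ = -4.9199 m/s;  V_Py = rω cosθ + a·ω_rod·cosφ = +1.5832 m/s.
|V_P| = √(V_Px² + V_Py²) = 5.1683 m/s.

5.17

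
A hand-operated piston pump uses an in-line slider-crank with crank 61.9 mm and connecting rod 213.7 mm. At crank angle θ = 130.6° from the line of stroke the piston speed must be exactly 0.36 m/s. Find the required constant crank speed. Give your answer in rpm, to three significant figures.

90.7

For an in-line slider-crank, |v_piston| = rω|sinθ|·[1 + r cosθ/√(L² − r² sin²θ)].
With r = 0.0619 m, L = 0.2137 m, θ = 130.6°: the bracketed kinematic factor |dx/dθ| = 0.037917 m.
ω = v/|dx/dθ| = 0.36/0.037917 = 9.4944 rad/s.
N = 60ω/(2π) = 90.665 rpm.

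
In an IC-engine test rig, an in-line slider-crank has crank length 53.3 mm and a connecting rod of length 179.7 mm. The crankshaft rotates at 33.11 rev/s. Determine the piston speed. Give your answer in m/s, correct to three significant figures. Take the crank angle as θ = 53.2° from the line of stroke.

ω = 2π·33.1 = 208 rad/s
For an in-line slider-crank, x = r cosθ + √(L² − r² sin²θ), so v = −rω sinθ·[1 + r cosθ/√(L² − r² sin²θ)].
With r = 0.0533 m, L = 0.1797 m, θ = 53.2°: √(L² − r² sin²θ) = 0.17456 m.
v = −0.0533·208·0.80073·[1 + 0.0533·0.59902/0.17456] = -10.503 m/s.
|v| = 10.503 m/s.

10.5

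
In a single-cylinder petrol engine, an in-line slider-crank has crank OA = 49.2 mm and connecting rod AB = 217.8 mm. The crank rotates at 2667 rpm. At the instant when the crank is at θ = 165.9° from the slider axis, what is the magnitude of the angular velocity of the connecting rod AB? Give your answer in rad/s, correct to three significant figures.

61.3

ω = 279.3 rad/s (converted from 2667 rpm).
The rod makes angle φ with the slider axis where L sinφ = r sinθ; differentiating, L cosφ·φ̇ = r ω cosθ.
L cosφ = √(L² − r² sin²θ) = 0.21747 m.
|ω_rod| = r ω |cosθ| / √(L² − r² sin²θ) = 0.0492·279.3·0.96987/0.21747 = 61.282 rad/s.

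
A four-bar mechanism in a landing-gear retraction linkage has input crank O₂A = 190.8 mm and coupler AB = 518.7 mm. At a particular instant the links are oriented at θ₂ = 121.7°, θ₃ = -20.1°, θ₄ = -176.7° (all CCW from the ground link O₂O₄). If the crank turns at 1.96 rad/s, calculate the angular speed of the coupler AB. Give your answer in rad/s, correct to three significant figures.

1.60

ω₂ = 1.96 rad/s
Differentiating the loop-closure r₂e^{iθ₂}+r₃e^{iθ₃}=r₁+r₄e^{iθ₄} gives r₂ω₂e^{iθ₂}+r₃ω₃e^{iθ₃}=r₄ω₄e^{iθ₄}.
Eliminating the other unknown: ω₃ = r₂ω₂ sin(θ₄−θ₂) / [r₃ sin(θ₃−θ₄)].
Numerator sine = +0.87965; denominator sine = +0.39715.
Result = 0.1908·1.96·(+0.87965) / (0.5187·(+0.39715)) = +1.5969 rad/s; magnitude 1.5969 rad/s.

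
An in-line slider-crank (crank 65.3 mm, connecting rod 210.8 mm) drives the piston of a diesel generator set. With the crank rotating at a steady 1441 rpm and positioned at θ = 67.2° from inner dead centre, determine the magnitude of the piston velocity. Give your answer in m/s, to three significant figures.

ω = 2π·1441/60 = 150.9 rad/s
For an in-line slider-crank, x = r cosθ + √(L² − r² sin²θ), so v = −rω sinθ·[1 + r cosθ/√(L² − r² sin²θ)].
With r = 0.0653 m, L = 0.2108 m, θ = 67.2°: √(L² − r² sin²θ) = 0.20202 m.
v = −0.0653·150.9·0.92186·[1 + 0.0653·0.38752/0.20202] = -10.222 m/s.
|v| = 10.222 m/s.

10.2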